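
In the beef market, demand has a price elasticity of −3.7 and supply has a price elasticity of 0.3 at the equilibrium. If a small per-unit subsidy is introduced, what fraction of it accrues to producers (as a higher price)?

Producer share = 0.925

For a small subsidy around the equilibrium, the benefit split depends on the relative slopes, which at a point are proportional to the elasticities.
Buyer share = εs/(εs + |εd|) = 0.3/(0.3 + 3.7) = 0.075; seller share = |εd|/(εs + |εd|) = 0.925.
So producers capture 0.925 of the subsidy.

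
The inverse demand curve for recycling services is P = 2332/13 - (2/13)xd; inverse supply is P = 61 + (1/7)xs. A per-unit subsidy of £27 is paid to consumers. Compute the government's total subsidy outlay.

Pre-subsidy: 2332/13 - (2/13)x = 61 + (1/7)x gives x* = 399 and P* = 118.
With the rebate, buyers effectively pay Pb = Ps − 27, where Ps is the price sellers receive.
On the curves, Pb = 2332/13 - (2/13)x and Ps = 61 + (1/7)x; the wedge Ps − Pb = 27 gives 61 + (1/7)x − (2332/13 - (2/13)x) = 27, so x' = 490.
Then Pb = 2332/13 − (2/13)·490 = 104 and Ps = 61 + (1/7)·490 = 131.
Government outlay = subsidy × quantity = 27 × 490 = 13230.

Government cost = £13230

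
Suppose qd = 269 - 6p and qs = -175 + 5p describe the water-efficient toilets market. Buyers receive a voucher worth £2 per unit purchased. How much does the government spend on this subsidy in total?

Pre-subsidy: 269 - 6p = -175 + 5p gives p* = 444/11, q* = 295/11.
With the rebate, buyers effectively pay pb = ps − 2, where ps is the price sellers receive.
Demand in terms of ps becomes qd = 269 − 6(ps − 2) = 281 - 6ps. Setting this equal to supply: 281 - 6ps = -175 + 5ps, so ps = 456/11.
Buyers pay pb = 456/11 − 2 = 434/11; q' = -175 + 5·(456/11) = 355/11.
Government outlay = subsidy × quantity = 2 × 355/11 = 710/11.

Government cost = 710/11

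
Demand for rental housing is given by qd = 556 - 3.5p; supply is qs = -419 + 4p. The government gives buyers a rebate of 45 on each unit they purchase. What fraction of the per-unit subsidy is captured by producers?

Pre-subsidy: 556 - 3.5p = -419 + 4p gives p* = 130, q* = 101.
With the rebate, buyers effectively pay pb = ps − 45, where ps is the price sellers receive.
Demand in terms of ps becomes qd = 556 − 3.5(ps − 45) = 713.5 - 3.5ps. Setting this equal to supply: 713.5 - 3.5ps = -419 + 4ps, so ps = 151.
Buyers pay pb = 151 − 45 = 106; q' = -419 + 4·151 = 185.
Buyers' price falls by p* − pb = 130 − 106 = 24; sellers' price rises by ps − p* = 151 − 130 = 21.
So producers capture 21/45 = 7/15 of each unit of subsidy.

Producer share = 7/15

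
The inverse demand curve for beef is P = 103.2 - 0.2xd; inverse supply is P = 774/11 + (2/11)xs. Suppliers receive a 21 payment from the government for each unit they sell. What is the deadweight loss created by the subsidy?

Deadweight loss = 577.5

Pre-subsidy: 103.2 - 0.2x = 774/11 + (2/11)x gives x* = 86 and P* = 86.
With the subsidy, sellers receive Ps = Pb + 21 for each unit, where Pb is the price buyers pay.
On the curves, Pb = 103.2 - 0.2x and Ps = 774/11 + (2/11)x; the wedge Ps − Pb = 21 gives 774/11 + (2/11)x − (103.2 - 0.2x) = 21, so x' = 141.
Then Pb = 103.2 − 0.2·141 = 75 and Ps = 774/11 + (2/11)·141 = 96.
The subsidy expands output by 141 − 86 = 55 past the efficient level; on those units the gap between marginal cost and willingness to pay runs from 0 up to 21.
DWL = ½ × 21 × 55 = 577.5.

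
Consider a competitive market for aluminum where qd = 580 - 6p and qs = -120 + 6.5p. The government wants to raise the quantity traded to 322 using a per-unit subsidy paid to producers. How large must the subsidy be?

At q = 322, invert demand for the buyer price: pb = (580 − 322)/6 = 43; invert supply for the seller price: ps = (322 − (-120))/6.5 = 68.
The subsidy must fill the gap: s = ps − pb = 68 − 43 = 25.

Required subsidy s = 25 per unit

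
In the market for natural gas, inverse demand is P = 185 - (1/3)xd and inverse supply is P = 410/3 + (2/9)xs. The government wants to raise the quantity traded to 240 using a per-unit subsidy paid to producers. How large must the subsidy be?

At x = 240, from the demand curve buyers pay Pb = 185 − (1/3)·240 = 105; from the supply curve sellers need Ps = 410/3 + (2/9)·240 = 190.
The subsidy must fill the gap: s = Ps − Pb = 190 − 105 = 85.

Required subsidy s = 85 per unit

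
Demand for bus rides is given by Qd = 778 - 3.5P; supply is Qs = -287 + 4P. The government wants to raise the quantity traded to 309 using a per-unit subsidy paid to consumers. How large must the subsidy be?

Required subsidy s = 15 per unit

At Q = 309, invert demand for the buyer price: Pb = (778 − 309)/3.5 = 134; invert supply for the seller price: Ps = (309 − (-287))/4 = 149.
The subsidy must fill the gap: s = Ps − Pb = 149 − 134 = 15.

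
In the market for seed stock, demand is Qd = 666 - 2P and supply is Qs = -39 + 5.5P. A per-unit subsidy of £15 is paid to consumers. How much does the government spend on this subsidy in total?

Government cost = £7500

Pre-subsidy: 666 - 2P = -39 + 5.5P gives P* = 94, Q* = 478.
With the rebate, buyers effectively pay Pb = Ps − 15, where Ps is the price sellers receive.
Demand in terms of Ps becomes Qd = 666 − 2(Ps − 15) = 696 - 2Ps. Setting this equal to supply: 696 - 2Ps = -39 + 5.5Ps, so Ps = 98.
Buyers pay Pb = 98 − 15 = 83; Q' = -39 + 5.5·98 = 500.
Government outlay = subsidy × quantity = 15 × 500 = 7500.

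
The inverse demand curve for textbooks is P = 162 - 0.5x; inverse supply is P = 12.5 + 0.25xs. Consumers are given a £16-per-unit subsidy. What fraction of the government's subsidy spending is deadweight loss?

Pre-subsidy: 162 - 0.5x = 12.5 + 0.25x gives x* = 598/3 and P* = 187/3.
With the rebate, buyers effectively pay Pb = Ps − 16, where Ps is the price sellers receive.
On the curves, Pb = 162 - 0.5x and Ps = 12.5 + 0.25x; the wedge Ps − Pb = 16 gives 12.5 + 0.25x − (162 - 0.5x) = 16, so x' = 662/3.
Then Pb = 162 − 0.5·(662/3) = 155/3 and Ps = 12.5 + 0.25·(662/3) = 203/3.
ΔCS = ½(598/3 + 662/3)(187/3 − 155/3) = 2240; ΔPS = ½(598/3 + 662/3)(203/3 − 187/3) = 1120.
Government spending = 16 × 662/3 = 10592/3.
DWL = ½ × 16 × (662/3 − 598/3) = 512/3; fraction = (512/3) / (10592/3) = 16/331.

DWL / government spending = 16/331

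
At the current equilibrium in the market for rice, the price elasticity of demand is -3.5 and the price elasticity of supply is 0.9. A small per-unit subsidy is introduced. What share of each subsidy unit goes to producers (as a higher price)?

Producer share = 35/44

For a small subsidy around the equilibrium, the benefit split depends on the relative slopes, which at a point are proportional to the elasticities.
Buyer share = εs/(εs + |εd|) = 0.9/(0.9 + 3.5) = 9/44; seller share = |εd|/(εs + |εd|) = 35/44.
So producers capture 35/44 of the subsidy.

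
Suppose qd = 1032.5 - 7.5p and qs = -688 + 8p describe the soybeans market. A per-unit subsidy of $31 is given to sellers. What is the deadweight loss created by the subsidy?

Deadweight loss = $1860

Pre-subsidy: 1032.5 - 7.5p = -688 + 8p gives p* = 111, q* = 200.
With the subsidy, sellers receive ps = pb + 31 for each unit, where pb is the price buyers pay.
Supply in terms of pb becomes qs = -688 + 8(pb + 31) = -440 + 8pb. Setting this equal to demand: 1032.5 - 7.5pb = -440 + 8pb, so pb = 95.
Sellers receive ps = 95 + 31 = 126; q' = 1032.5 − 7.5·95 = 320.
The subsidy expands output by 320 − 200 = 120 past the efficient level; on those units the gap between marginal cost and willingness to pay runs from 0 up to 31.
DWL = ½ × 31 × 120 = 1860.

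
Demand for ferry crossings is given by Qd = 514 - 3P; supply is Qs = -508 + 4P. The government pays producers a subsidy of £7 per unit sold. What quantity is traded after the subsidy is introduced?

Pre-subsidy: 514 - 3P = -508 + 4P gives P* = 146, Q* = 76.
With the subsidy, sellers receive Ps = Pb + 7 for each unit, where Pb is the price buyers pay.
Supply in terms of Pb becomes Qs = -508 + 4(Pb + 7) = -480 + 4Pb. Setting this equal to demand: 514 - 3Pb = -480 + 4Pb, so Pb = 142.
Sellers receive Ps = 142 + 7 = 149; Q' = 514 − 3·142 = 88.

Q' = 88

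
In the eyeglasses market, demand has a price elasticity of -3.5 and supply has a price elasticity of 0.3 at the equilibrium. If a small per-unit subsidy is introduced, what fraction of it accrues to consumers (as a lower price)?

For a small subsidy around the equilibrium, the benefit split depends on the relative slopes, which at a point are proportional to the elasticities.
Buyer share = εs/(εs + |εd|) = 0.3/(0.3 + 3.5) = 3/38; seller share = |εd|/(εs + |εd|) = 35/38.

Consumer share = 3/38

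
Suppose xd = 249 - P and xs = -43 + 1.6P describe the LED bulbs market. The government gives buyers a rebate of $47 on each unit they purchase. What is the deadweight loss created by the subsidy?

Pre-subsidy: 249 - P = -43 + 1.6P gives P* = 1460/13, x* = 1777/13.
With the rebate, buyers effectively pay Pb = Ps − 47, where Ps is the price sellers receive.
Demand in terms of Ps becomes xd = 249 − 1(Ps − 47) = 296 - Ps. Setting this equal to supply: 296 - Ps = -43 + 1.6Ps, so Ps = 1695/13.
Buyers pay Pb = 1695/13 − 47 = 1084/13; x' = -43 + 1.6·(1695/13) = 2153/13.
The subsidy expands output by 2153/13 − 1777/13 = 376/13 past the efficient level; on those units the gap between marginal cost and willingness to pay runs from 0 up to 47.
DWL = ½ × 47 × 376/13 = 8836/13.

Deadweight loss = 8836/13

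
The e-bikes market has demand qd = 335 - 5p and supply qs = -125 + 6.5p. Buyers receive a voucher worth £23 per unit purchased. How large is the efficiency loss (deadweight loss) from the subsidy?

Pre-subsidy: 335 - 5p = -125 + 6.5p gives p* = 40, q* = 135.
With the rebate, buyers effectively pay pb = ps − 23, where ps is the price sellers receive.
Demand in terms of ps becomes qd = 335 − 5(ps − 23) = 450 - 5ps. Setting this equal to supply: 450 - 5ps = -125 + 6.5ps, so ps = 50.
Buyers pay pb = 50 − 23 = 27; q' = -125 + 6.5·50 = 200.
The subsidy expands output by 200 − 135 = 65 past the efficient level; on those units the gap between marginal cost and willingness to pay runs from 0 up to 23.
DWL = ½ × 23 × 65 = 747.5.

Deadweight loss = £747.5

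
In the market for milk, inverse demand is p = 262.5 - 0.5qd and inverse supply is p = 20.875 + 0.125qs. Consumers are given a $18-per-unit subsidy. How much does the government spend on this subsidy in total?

Government cost = $7477.2

Pre-subsidy: 262.5 - 0.5q = 20.875 + 0.125q gives q* = 386.6 and p* = 69.2.
With the rebate, buyers effectively pay pb = ps − 18, where ps is the price sellers receive.
On the curves, pb = 262.5 - 0.5q and ps = 20.875 + 0.125q; the wedge ps − pb = 18 gives 20.875 + 0.125q − (262.5 - 0.5q) = 18, so q' = 415.4.
Then pb = 262.5 − 0.5·415.4 = 54.8 and ps = 20.875 + 0.125·415.4 = 72.8.
Government outlay = subsidy × quantity = 18 × 415.4 = 7477.2.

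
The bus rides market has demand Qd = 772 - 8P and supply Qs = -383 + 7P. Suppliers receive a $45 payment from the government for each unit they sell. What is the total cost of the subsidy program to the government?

Pre-subsidy: 772 - 8P = -383 + 7P gives P* = 77, Q* = 156.
With the subsidy, sellers receive Ps = Pb + 45 for each unit, where Pb is the price buyers pay.
Supply in terms of Pb becomes Qs = -383 + 7(Pb + 45) = -68 + 7Pb. Setting this equal to demand: 772 - 8Pb = -68 + 7Pb, so Pb = 56.
Sellers receive Ps = 56 + 45 = 101; Q' = 772 − 8·56 = 324.
Government outlay = subsidy × quantity = 45 × 324 = 14580.

Government cost = $14580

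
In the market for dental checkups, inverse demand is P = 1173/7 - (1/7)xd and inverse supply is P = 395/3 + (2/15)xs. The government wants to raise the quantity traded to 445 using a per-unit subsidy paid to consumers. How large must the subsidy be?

At x = 445, from the demand curve buyers pay Pb = 1173/7 − (1/7)·445 = 104; from the supply curve sellers need Ps = 395/3 + (2/15)·445 = 191.
The subsidy must fill the gap: s = Ps − Pb = 191 − 104 = 87.

Required subsidy s = 87 per unit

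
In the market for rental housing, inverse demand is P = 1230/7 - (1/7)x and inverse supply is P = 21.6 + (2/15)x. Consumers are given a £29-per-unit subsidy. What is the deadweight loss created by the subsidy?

Deadweight loss = £1522.5

Pre-subsidy: 1230/7 - (1/7)x = 21.6 + (2/15)x gives x* = 558 and P* = 96.
With the rebate, buyers effectively pay Pb = Ps − 29, where Ps is the price sellers receive.
On the curves, Pb = 1230/7 - (1/7)x and Ps = 21.6 + (2/15)x; the wedge Ps − Pb = 29 gives 21.6 + (2/15)x − (1230/7 - (1/7)x) = 29, so x' = 663.
Then Pb = 1230/7 − (1/7)·663 = 81 and Ps = 21.6 + (2/15)·663 = 110.
The subsidy expands output by 663 − 558 = 105 past the efficient level; on those units the gap between marginal cost and willingness to pay runs from 0 up to 29.
DWL = ½ × 29 × 105 = 1522.5.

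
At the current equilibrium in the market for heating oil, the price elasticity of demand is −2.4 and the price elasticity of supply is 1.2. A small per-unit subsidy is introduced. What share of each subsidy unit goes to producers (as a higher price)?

For a small subsidy around the equilibrium, the benefit split depends on the relative slopes, which at a point are proportional to the elasticities.
Buyer share = εs/(εs + |εd|) = 1.2/(1.2 + 2.4) = 1/3; seller share = |εd|/(εs + |εd|) = 2/3.
So producers capture 2/3 of the subsidy.

Producer share = 2/3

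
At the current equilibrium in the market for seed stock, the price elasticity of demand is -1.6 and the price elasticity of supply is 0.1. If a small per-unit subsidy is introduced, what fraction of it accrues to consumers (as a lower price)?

For a small subsidy around the equilibrium, the benefit split depends on the relative slopes, which at a point are proportional to the elasticities.
Buyer share = εs/(εs + |εd|) = 0.1/(0.1 + 1.6) = 1/17; seller share = |εd|/(εs + |εd|) = 16/17.

Consumer share = 1/17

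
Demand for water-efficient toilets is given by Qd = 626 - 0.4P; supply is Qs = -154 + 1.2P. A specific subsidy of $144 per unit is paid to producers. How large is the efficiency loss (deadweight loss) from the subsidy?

Pre-subsidy: 626 - 0.4P = -154 + 1.2P gives P* = 487.5, Q* = 431.
With the subsidy, sellers receive Ps = Pb + 144 for each unit, where Pb is the price buyers pay.
Supply in terms of Pb becomes Qs = -154 + 1.2(Pb + 144) = 18.8 + 1.2Pb. Setting this equal to demand: 626 - 0.4Pb = 18.8 + 1.2Pb, so Pb = 379.5.
Sellers receive Ps = 379.5 + 144 = 523.5; Q' = 626 − 0.4·379.5 = 474.2.
The subsidy expands output by 474.2 − 431 = 43.2 past the efficient level; on those units the gap between marginal cost and willingness to pay runs from 0 up to 144.
DWL = ½ × 144 × 43.2 = 3110.4.

Deadweight loss = $3110.4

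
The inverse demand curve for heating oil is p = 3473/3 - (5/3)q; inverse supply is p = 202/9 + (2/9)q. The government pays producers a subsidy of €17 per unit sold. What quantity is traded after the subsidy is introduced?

Pre-subsidy: 3473/3 - (5/3)q = 202/9 + (2/9)q gives q* = 601 and p* = 156.
With the subsidy, sellers receive ps = pb + 17 for each unit, where pb is the price buyers pay.
On the curves, pb = 3473/3 - (5/3)q and ps = 202/9 + (2/9)q; the wedge ps − pb = 17 gives 202/9 + (2/9)q − (3473/3 - (5/3)q) = 17, so q' = 610.
Then pb = 3473/3 − (5/3)·610 = 141 and ps = 202/9 + (2/9)·610 = 158.

q' = 610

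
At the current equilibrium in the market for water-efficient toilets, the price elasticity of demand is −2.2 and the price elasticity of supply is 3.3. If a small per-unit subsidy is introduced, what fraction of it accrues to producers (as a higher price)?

For a small subsidy around the equilibrium, the benefit split depends on the relative slopes, which at a point are proportional to the elasticities.
Buyer share = εs/(εs + |εd|) = 3.3/(3.3 + 2.2) = 0.6; seller share = |εd|/(εs + |εd|) = 0.4.
So producers capture 0.4 of the subsidy.

Producer share = 0.4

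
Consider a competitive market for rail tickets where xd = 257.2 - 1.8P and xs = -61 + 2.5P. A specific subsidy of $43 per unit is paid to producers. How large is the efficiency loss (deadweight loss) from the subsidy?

Deadweight loss = $967.5

Pre-subsidy: 257.2 - 1.8P = -61 + 2.5P gives P* = 74, x* = 124.
With the subsidy, sellers receive Ps = Pb + 43 for each unit, where Pb is the price buyers pay.
Supply in terms of Pb becomes xs = -61 + 2.5(Pb + 43) = 46.5 + 2.5Pb. Setting this equal to demand: 257.2 - 1.8Pb = 46.5 + 2.5Pb, so Pb = 49.
Sellers receive Ps = 49 + 43 = 92; x' = 257.2 − 1.8·49 = 169.
The subsidy expands output by 169 − 124 = 45 past the efficient level; on those units the gap between marginal cost and willingness to pay runs from 0 up to 43.
DWL = ½ × 43 × 45 = 967.5.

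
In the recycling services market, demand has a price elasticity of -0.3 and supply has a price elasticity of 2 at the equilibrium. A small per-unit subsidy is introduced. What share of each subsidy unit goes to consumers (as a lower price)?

For a small subsidy around the equilibrium, the benefit split depends on the relative slopes, which at a point are proportional to the elasticities.
Buyer share = εs/(εs + |εd|) = 2/(2 + 0.3) = 20/23; seller share = |εd|/(εs + |εd|) = 3/23.

Consumer share = 20/23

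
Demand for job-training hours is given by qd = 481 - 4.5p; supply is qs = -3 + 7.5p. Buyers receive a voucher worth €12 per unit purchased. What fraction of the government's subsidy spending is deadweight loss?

DWL / government spending = 135/2666

Pre-subsidy: 481 - 4.5p = -3 + 7.5p gives p* = 121/3, q* = 299.5.
With the rebate, buyers effectively pay pb = ps − 12, where ps is the price sellers receive.
Demand in terms of ps becomes qd = 481 − 4.5(ps − 12) = 535 - 4.5ps. Setting this equal to supply: 535 - 4.5ps = -3 + 7.5ps, so ps = 269/6.
Buyers pay pb = 269/6 − 12 = 197/6; q' = -3 + 7.5·(269/6) = 333.25.
ΔCS = ½(299.5 + 333.25)(121/3 − 197/6) = 2372.8125; ΔPS = ½(299.5 + 333.25)(269/6 − 121/3) = 1423.6875.
Government spending = 12 × 333.25 = 3999.
DWL = ½ × 12 × (333.25 − 299.5) = 202.5; fraction = 202.5 / 3999 = 135/2666.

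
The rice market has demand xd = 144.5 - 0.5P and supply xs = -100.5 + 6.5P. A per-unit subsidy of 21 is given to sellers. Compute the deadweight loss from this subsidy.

Pre-subsidy: 144.5 - 0.5P = -100.5 + 6.5P gives P* = 35, x* = 127.
With the subsidy, sellers receive Ps = Pb + 21 for each unit, where Pb is the price buyers pay.
Supply in terms of Pb becomes xs = -100.5 + 6.5(Pb + 21) = 36 + 6.5Pb. Setting this equal to demand: 144.5 - 0.5Pb = 36 + 6.5Pb, so Pb = 15.5.
Sellers receive Ps = 15.5 + 21 = 36.5; x' = 144.5 − 0.5·15.5 = 136.75.
The subsidy expands output by 136.75 − 127 = 9.75 past the efficient level; on those units the gap between marginal cost and willingness to pay runs from 0 up to 21.
DWL = ½ × 21 × 9.75 = 102.375.

Deadweight loss = 102.375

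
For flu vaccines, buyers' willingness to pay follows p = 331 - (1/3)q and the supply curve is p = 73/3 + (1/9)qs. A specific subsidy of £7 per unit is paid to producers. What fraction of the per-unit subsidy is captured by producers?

Producer share = 0.25

Pre-subsidy: 331 - (1/3)q = 73/3 + (1/9)q gives q* = 690 and p* = 101.
With the subsidy, sellers receive ps = pb + 7 for each unit, where pb is the price buyers pay.
On the curves, pb = 331 - (1/3)q and ps = 73/3 + (1/9)q; the wedge ps − pb = 7 gives 73/3 + (1/9)q − (331 - (1/3)q) = 7, so q' = 705.75.
Then pb = 331 − (1/3)·705.75 = 95.75 and ps = 73/3 + (1/9)·705.75 = 102.75.
Buyers' price falls by p* − pb = 101 − 95.75 = 5.25; sellers' price rises by ps − p* = 102.75 − 101 = 1.75.
So producers capture 1.75/7 = 0.25 of each unit of subsidy.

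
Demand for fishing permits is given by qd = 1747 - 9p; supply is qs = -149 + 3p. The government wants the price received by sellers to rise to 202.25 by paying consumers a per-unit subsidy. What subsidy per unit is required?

At a seller price of 202.25, quantity supplied is -149 + 3·202.25 = 457.75.
Buyers absorb 457.75 only when they pay pb with 1747 − 9·pb = 457.75, i.e. pb = 143.25.
s = ps − pb = 202.25 − 143.25 = 59.

Required subsidy s = 59 per unit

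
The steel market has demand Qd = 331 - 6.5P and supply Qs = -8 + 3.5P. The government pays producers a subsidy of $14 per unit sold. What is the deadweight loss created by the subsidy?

Deadweight loss = $222.95

Pre-subsidy: 331 - 6.5P = -8 + 3.5P gives P* = 33.9, Q* = 110.65.
With the subsidy, sellers receive Ps = Pb + 14 for each unit, where Pb is the price buyers pay.
Supply in terms of Pb becomes Qs = -8 + 3.5(Pb + 14) = 41 + 3.5Pb. Setting this equal to demand: 331 - 6.5Pb = 41 + 3.5Pb, so Pb = 29.
Sellers receive Ps = 29 + 14 = 43; Q' = 331 − 6.5·29 = 142.5.
The subsidy expands output by 142.5 − 110.65 = 31.85 past the efficient level; on those units the gap between marginal cost and willingness to pay runs from 0 up to 14.
DWL = ½ × 14 × 31.85 = 222.95.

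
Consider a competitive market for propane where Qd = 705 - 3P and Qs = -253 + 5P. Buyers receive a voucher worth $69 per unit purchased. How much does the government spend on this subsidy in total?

Pre-subsidy: 705 - 3P = -253 + 5P gives P* = 119.75, Q* = 345.75.
With the rebate, buyers effectively pay Pb = Ps − 69, where Ps is the price sellers receive.
Demand in terms of Ps becomes Qd = 705 − 3(Ps − 69) = 912 - 3Ps. Setting this equal to supply: 912 - 3Ps = -253 + 5Ps, so Ps = 145.625.
Buyers pay Pb = 145.625 − 69 = 76.625; Q' = -253 + 5·145.625 = 475.125.
Government outlay = subsidy × quantity = 69 × 475.125 = 32783.625.

Government cost = $32783.625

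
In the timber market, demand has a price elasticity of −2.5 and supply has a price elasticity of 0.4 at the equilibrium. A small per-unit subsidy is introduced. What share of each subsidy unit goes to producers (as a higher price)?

Producer share = 25/29

For a small subsidy around the equilibrium, the benefit split depends on the relative slopes, which at a point are proportional to the elasticities.
Buyer share = εs/(εs + |εd|) = 0.4/(0.4 + 2.5) = 4/29; seller share = |εd|/(εs + |εd|) = 25/29.
So producers capture 25/29 of the subsidy.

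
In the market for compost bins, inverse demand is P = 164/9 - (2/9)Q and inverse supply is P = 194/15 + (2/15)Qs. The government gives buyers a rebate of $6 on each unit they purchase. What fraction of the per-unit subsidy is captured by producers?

Pre-subsidy: 164/9 - (2/9)Q = 194/15 + (2/15)Q gives Q* = 14.875 and P* = 179/12.
With the rebate, buyers effectively pay Pb = Ps − 6, where Ps is the price sellers receive.
On the curves, Pb = 164/9 - (2/9)Q and Ps = 194/15 + (2/15)Q; the wedge Ps − Pb = 6 gives 194/15 + (2/15)Q − (164/9 - (2/9)Q) = 6, so Q' = 31.75.
Then Pb = 164/9 − (2/9)·31.75 = 67/6 and Ps = 194/15 + (2/15)·31.75 = 103/6.
Buyers' price falls by P* − Pb = 179/12 − 67/6 = 3.75; sellers' price rises by Ps − P* = 103/6 − 179/12 = 2.25.
So producers capture 2.25/6 = 0.375 of each unit of subsidy.

Producer share = 0.375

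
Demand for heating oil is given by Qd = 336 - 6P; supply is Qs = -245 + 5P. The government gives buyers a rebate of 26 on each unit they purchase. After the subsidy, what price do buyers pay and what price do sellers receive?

Buyers pay 41; sellers receive 67

Pre-subsidy: 336 - 6P = -245 + 5P gives P* = 581/11, Q* = 210/11.
With the rebate, buyers effectively pay Pb = Ps − 26, where Ps is the price sellers receive.
Demand in terms of Ps becomes Qd = 336 − 6(Ps − 26) = 492 - 6Ps. Setting this equal to supply: 492 - 6Ps = -245 + 5Ps, so Ps = 67.
Buyers pay Pb = 67 − 26 = 41; Q' = -245 + 5·67 = 90.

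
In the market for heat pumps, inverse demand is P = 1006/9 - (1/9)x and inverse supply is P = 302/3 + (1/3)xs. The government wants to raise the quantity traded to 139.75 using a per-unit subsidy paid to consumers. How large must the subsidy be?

Required subsidy s = 51 per unit

At x = 139.75, from the demand curve buyers pay Pb = 1006/9 − (1/9)·139.75 = 96.25; from the supply curve sellers need Ps = 302/3 + (1/3)·139.75 = 147.25.
The subsidy must fill the gap: s = Ps − Pb = 147.25 − 96.25 = 51.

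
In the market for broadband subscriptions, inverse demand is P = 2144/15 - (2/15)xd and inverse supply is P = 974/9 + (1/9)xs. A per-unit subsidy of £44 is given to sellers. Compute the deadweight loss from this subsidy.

Deadweight loss = £3960

Pre-subsidy: 2144/15 - (2/15)x = 974/9 + (1/9)x gives x* = 142 and P* = 124.
With the subsidy, sellers receive Ps = Pb + 44 for each unit, where Pb is the price buyers pay.
On the curves, Pb = 2144/15 - (2/15)x and Ps = 974/9 + (1/9)x; the wedge Ps − Pb = 44 gives 974/9 + (1/9)x − (2144/15 - (2/15)x) = 44, so x' = 322.
Then Pb = 2144/15 − (2/15)·322 = 100 and Ps = 974/9 + (1/9)·322 = 144.
The subsidy expands output by 322 − 142 = 180 past the efficient level; on those units the gap between marginal cost and willingness to pay runs from 0 up to 44.
DWL = ½ × 44 × 180 = 3960.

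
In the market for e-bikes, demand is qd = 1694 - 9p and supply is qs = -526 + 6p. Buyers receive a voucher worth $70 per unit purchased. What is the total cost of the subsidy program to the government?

Pre-subsidy: 1694 - 9p = -526 + 6p gives p* = 148, q* = 362.
With the rebate, buyers effectively pay pb = ps − 70, where ps is the price sellers receive.
Demand in terms of ps becomes qd = 1694 − 9(ps − 70) = 2324 - 9ps. Setting this equal to supply: 2324 - 9ps = -526 + 6ps, so ps = 190.
Buyers pay pb = 190 − 70 = 120; q' = -526 + 6·190 = 614.
Government outlay = subsidy × quantity = 70 × 614 = 42980.

Government cost = $42980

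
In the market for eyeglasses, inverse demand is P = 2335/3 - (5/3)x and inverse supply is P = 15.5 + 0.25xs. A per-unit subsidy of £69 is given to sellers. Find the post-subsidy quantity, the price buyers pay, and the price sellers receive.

x' = 434; buyers pay £55; sellers receive £124

Pre-subsidy: 2335/3 - (5/3)x = 15.5 + 0.25x gives x* = 398 and P* = 115.
With the subsidy, sellers receive Ps = Pb + 69 for each unit, where Pb is the price buyers pay.
On the curves, Pb = 2335/3 - (5/3)x and Ps = 15.5 + 0.25x; the wedge Ps − Pb = 69 gives 15.5 + 0.25x − (2335/3 - (5/3)x) = 69, so x' = 434.
Then Pb = 2335/3 − (5/3)·434 = 55 and Ps = 15.5 + 0.25·434 = 124.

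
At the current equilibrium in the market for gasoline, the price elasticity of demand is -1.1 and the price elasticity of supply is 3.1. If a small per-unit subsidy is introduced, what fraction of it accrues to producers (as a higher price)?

Producer share = 11/42

For a small subsidy around the equilibrium, the benefit split depends on the relative slopes, which at a point are proportional to the elasticities.
Buyer share = εs/(εs + |εd|) = 3.1/(3.1 + 1.1) = 31/42; seller share = |εd|/(εs + |εd|) = 11/42.
So producers capture 11/42 of the subsidy.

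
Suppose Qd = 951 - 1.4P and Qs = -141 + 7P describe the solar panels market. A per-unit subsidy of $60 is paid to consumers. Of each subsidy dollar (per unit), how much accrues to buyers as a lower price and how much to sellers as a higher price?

Buyers gain $50 per unit; sellers gain $10 per unit

Pre-subsidy: 951 - 1.4P = -141 + 7P gives P* = 130, Q* = 769.
With the rebate, buyers effectively pay Pb = Ps − 60, where Ps is the price sellers receive.
Demand in terms of Ps becomes Qd = 951 − 1.4(Ps − 60) = 1035 - 1.4Ps. Setting this equal to supply: 1035 - 1.4Ps = -141 + 7Ps, so Ps = 140.
Buyers pay Pb = 140 − 60 = 80; Q' = -141 + 7·140 = 839.
Buyers' price falls by P* − Pb = 130 − 80 = 50; sellers' price rises by Ps − P* = 140 − 130 = 10.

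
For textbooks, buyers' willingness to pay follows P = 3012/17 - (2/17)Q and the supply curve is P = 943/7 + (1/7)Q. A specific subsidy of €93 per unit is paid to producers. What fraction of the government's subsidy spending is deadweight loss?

DWL / government spending = 357/1040

Pre-subsidy: 3012/17 - (2/17)Q = 943/7 + (1/7)Q gives Q* = 163 and P* = 158.
With the subsidy, sellers receive Ps = Pb + 93 for each unit, where Pb is the price buyers pay.
On the curves, Pb = 3012/17 - (2/17)Q and Ps = 943/7 + (1/7)Q; the wedge Ps − Pb = 93 gives 943/7 + (1/7)Q − (3012/17 - (2/17)Q) = 93, so Q' = 520.
Then Pb = 3012/17 − (2/17)·520 = 116 and Ps = 943/7 + (1/7)·520 = 209.
ΔCS = ½(163 + 520)(158 − 116) = 14343; ΔPS = ½(163 + 520)(209 − 158) = 17416.5.
Government spending = 93 × 520 = 48360.
DWL = ½ × 93 × (520 − 163) = 16600.5; fraction = 16600.5 / 48360 = 357/1040.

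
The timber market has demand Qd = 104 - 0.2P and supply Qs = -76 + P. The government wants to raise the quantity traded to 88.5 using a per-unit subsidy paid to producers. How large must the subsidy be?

Required subsidy s = 87 per unit

At Q = 88.5, invert demand for the buyer price: Pb = (104 − 88.5)/0.2 = 77.5; invert supply for the seller price: Ps = (88.5 − (-76))/1 = 164.5.
The subsidy must fill the gap: s = Ps − Pb = 164.5 − 77.5 = 87.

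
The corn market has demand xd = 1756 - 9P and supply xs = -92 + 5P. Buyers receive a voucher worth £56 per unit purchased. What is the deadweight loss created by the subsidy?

Pre-subsidy: 1756 - 9P = -92 + 5P gives P* = 132, x* = 568.
With the rebate, buyers effectively pay Pb = Ps − 56, where Ps is the price sellers receive.
Demand in terms of Ps becomes xd = 1756 − 9(Ps − 56) = 2260 - 9Ps. Setting this equal to supply: 2260 - 9Ps = -92 + 5Ps, so Ps = 168.
Buyers pay Pb = 168 − 56 = 112; x' = -92 + 5·168 = 748.
The subsidy expands output by 748 − 568 = 180 past the efficient level; on those units the gap between marginal cost and willingness to pay runs from 0 up to 56.
DWL = ½ × 56 × 180 = 5040.

Deadweight loss = £5040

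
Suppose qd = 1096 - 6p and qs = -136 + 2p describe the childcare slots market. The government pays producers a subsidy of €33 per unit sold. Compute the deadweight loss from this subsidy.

Deadweight loss = €816.75

Pre-subsidy: 1096 - 6p = -136 + 2p gives p* = 154, q* = 172.
With the subsidy, sellers receive ps = pb + 33 for each unit, where pb is the price buyers pay.
Supply in terms of pb becomes qs = -136 + 2(pb + 33) = -70 + 2pb. Setting this equal to demand: 1096 - 6pb = -70 + 2pb, so pb = 145.75.
Sellers receive ps = 145.75 + 33 = 178.75; q' = 1096 − 6·145.75 = 221.5.
The subsidy expands output by 221.5 − 172 = 49.5 past the efficient level; on those units the gap between marginal cost and willingness to pay runs from 0 up to 33.
DWL = ½ × 33 × 49.5 = 816.75.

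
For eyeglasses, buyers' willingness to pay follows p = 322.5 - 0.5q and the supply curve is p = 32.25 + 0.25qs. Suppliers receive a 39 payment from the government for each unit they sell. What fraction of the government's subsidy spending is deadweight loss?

Pre-subsidy: 322.5 - 0.5q = 32.25 + 0.25q gives q* = 387 and p* = 129.
With the subsidy, sellers receive ps = pb + 39 for each unit, where pb is the price buyers pay.
On the curves, pb = 322.5 - 0.5q and ps = 32.25 + 0.25q; the wedge ps − pb = 39 gives 32.25 + 0.25q − (322.5 - 0.5q) = 39, so q' = 439.
Then pb = 322.5 − 0.5·439 = 103 and ps = 32.25 + 0.25·439 = 142.
ΔCS = ½(387 + 439)(129 − 103) = 10738; ΔPS = ½(387 + 439)(142 − 129) = 5369.
Government spending = 39 × 439 = 17121.
DWL = ½ × 39 × (439 − 387) = 1014; fraction = 1014 / 17121 = 26/439.

DWL / government spending = 26/439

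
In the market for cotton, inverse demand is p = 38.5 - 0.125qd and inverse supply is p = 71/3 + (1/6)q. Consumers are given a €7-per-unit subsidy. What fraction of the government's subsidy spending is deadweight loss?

DWL / government spending = 21/131

Pre-subsidy: 38.5 - 0.125q = 71/3 + (1/6)q gives q* = 356/7 and p* = 225/7.
With the rebate, buyers effectively pay pb = ps − 7, where ps is the price sellers receive.
On the curves, pb = 38.5 - 0.125q and ps = 71/3 + (1/6)q; the wedge ps − pb = 7 gives 71/3 + (1/6)q − (38.5 - 0.125q) = 7, so q' = 524/7.
Then pb = 38.5 − 0.125·(524/7) = 204/7 and ps = 71/3 + (1/6)·(524/7) = 253/7.
ΔCS = ½(356/7 + 524/7)(225/7 − 204/7) = 1320/7; ΔPS = ½(356/7 + 524/7)(253/7 − 225/7) = 1760/7.
Government spending = 7 × 524/7 = 524.
DWL = ½ × 7 × (524/7 − 356/7) = 84; fraction = 84 / 524 = 21/131.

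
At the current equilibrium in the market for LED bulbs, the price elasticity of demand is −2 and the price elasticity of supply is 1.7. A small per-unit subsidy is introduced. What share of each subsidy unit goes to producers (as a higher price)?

For a small subsidy around the equilibrium, the benefit split depends on the relative slopes, which at a point are proportional to the elasticities.
Buyer share = εs/(εs + |εd|) = 1.7/(1.7 + 2) = 17/37; seller share = |εd|/(εs + |εd|) = 20/37.
So producers capture 20/37 of the subsidy.

Producer share = 20/37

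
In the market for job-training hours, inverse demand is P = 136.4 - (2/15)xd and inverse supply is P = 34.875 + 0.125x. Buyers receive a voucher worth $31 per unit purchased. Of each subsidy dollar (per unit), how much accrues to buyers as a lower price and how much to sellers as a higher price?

Buyers gain $16 per unit; sellers gain $15 per unit

Pre-subsidy: 136.4 - (2/15)x = 34.875 + 0.125x gives x* = 393 and P* = 84.
With the rebate, buyers effectively pay Pb = Ps − 31, where Ps is the price sellers receive.
On the curves, Pb = 136.4 - (2/15)x and Ps = 34.875 + 0.125x; the wedge Ps − Pb = 31 gives 34.875 + 0.125x − (136.4 - (2/15)x) = 31, so x' = 513.
Then Pb = 136.4 − (2/15)·513 = 68 and Ps = 34.875 + 0.125·513 = 99.
Buyers' price falls by P* − Pb = 84 − 68 = 16; sellers' price rises by Ps − P* = 99 − 84 = 15.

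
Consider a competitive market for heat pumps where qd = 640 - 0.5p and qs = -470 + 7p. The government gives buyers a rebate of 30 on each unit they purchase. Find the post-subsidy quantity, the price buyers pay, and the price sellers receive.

Pre-subsidy: 640 - 0.5p = -470 + 7p gives p* = 148, q* = 566.
With the rebate, buyers effectively pay pb = ps − 30, where ps is the price sellers receive.
Demand in terms of ps becomes qd = 640 − 0.5(ps − 30) = 655 - 0.5ps. Setting this equal to supply: 655 - 0.5ps = -470 + 7ps, so ps = 150.
Buyers pay pb = 150 − 30 = 120; q' = -470 + 7·150 = 580.

q' = 580; buyers pay 120; sellers receive 150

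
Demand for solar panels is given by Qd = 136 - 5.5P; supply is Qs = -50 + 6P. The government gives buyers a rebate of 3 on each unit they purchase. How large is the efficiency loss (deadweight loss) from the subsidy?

Deadweight loss = 297/23

Pre-subsidy: 136 - 5.5P = -50 + 6P gives P* = 372/23, Q* = 1082/23.
With the rebate, buyers effectively pay Pb = Ps − 3, where Ps is the price sellers receive.
Demand in terms of Ps becomes Qd = 136 − 5.5(Ps − 3) = 152.5 - 5.5Ps. Setting this equal to supply: 152.5 - 5.5Ps = -50 + 6Ps, so Ps = 405/23.
Buyers pay Pb = 405/23 − 3 = 336/23; Q' = -50 + 6·(405/23) = 1280/23.
The subsidy expands output by 1280/23 − 1082/23 = 198/23 past the efficient level; on those units the gap between marginal cost and willingness to pay runs from 0 up to 3.
DWL = ½ × 3 × 198/23 = 297/23.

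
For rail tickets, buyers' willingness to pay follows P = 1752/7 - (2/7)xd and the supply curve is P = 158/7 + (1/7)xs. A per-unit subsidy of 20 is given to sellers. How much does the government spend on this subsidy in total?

Government cost = 11560

Pre-subsidy: 1752/7 - (2/7)x = 158/7 + (1/7)x gives x* = 1594/3 and P* = 2068/21.
With the subsidy, sellers receive Ps = Pb + 20 for each unit, where Pb is the price buyers pay.
On the curves, Pb = 1752/7 - (2/7)x and Ps = 158/7 + (1/7)x; the wedge Ps − Pb = 20 gives 158/7 + (1/7)x − (1752/7 - (2/7)x) = 20, so x' = 578.
Then Pb = 1752/7 − (2/7)·578 = 596/7 and Ps = 158/7 + (1/7)·578 = 736/7.
Government outlay = subsidy × quantity = 20 × 578 = 11560.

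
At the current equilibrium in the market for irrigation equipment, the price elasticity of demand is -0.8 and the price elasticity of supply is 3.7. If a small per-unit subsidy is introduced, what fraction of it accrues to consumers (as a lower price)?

For a small subsidy around the equilibrium, the benefit split depends on the relative slopes, which at a point are proportional to the elasticities.
Buyer share = εs/(εs + |εd|) = 3.7/(3.7 + 0.8) = 37/45; seller share = |εd|/(εs + |εd|) = 8/45.

Consumer share = 37/45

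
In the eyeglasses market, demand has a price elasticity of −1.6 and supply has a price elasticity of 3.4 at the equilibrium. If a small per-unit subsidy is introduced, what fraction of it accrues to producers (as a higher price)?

For a small subsidy around the equilibrium, the benefit split depends on the relative slopes, which at a point are proportional to the elasticities.
Buyer share = εs/(εs + |εd|) = 3.4/(3.4 + 1.6) = 0.68; seller share = |εd|/(εs + |εd|) = 0.32.
So producers capture 0.32 of the subsidy.

Producer share = 0.32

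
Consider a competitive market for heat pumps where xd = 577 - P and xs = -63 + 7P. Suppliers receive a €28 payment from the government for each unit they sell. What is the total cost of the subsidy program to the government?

Pre-subsidy: 577 - P = -63 + 7P gives P* = 80, x* = 497.
With the subsidy, sellers receive Ps = Pb + 28 for each unit, where Pb is the price buyers pay.
Supply in terms of Pb becomes xs = -63 + 7(Pb + 28) = 133 + 7Pb. Setting this equal to demand: 577 - Pb = 133 + 7Pb, so Pb = 55.5.
Sellers receive Ps = 55.5 + 28 = 83.5; x' = 577 − 1·55.5 = 521.5.
Government outlay = subsidy × quantity = 28 × 521.5 = 14602.

Government cost = €14602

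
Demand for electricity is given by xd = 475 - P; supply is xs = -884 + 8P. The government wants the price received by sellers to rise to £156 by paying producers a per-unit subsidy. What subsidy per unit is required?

Required subsidy s = £45 per unit

At a seller price of 156, quantity supplied is -884 + 8·156 = 364.
Buyers absorb 364 only when they pay Pb with 475 − 1·Pb = 364, i.e. Pb = 111.
s = Ps − Pb = 156 − 111 = 45.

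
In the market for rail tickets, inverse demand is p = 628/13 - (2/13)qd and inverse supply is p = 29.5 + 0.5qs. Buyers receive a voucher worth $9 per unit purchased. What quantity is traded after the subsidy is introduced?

Pre-subsidy: 628/13 - (2/13)q = 29.5 + 0.5q gives q* = 489/17 and p* = 746/17.
With the rebate, buyers effectively pay pb = ps − 9, where ps is the price sellers receive.
On the curves, pb = 628/13 - (2/13)q and ps = 29.5 + 0.5q; the wedge ps − pb = 9 gives 29.5 + 0.5q − (628/13 - (2/13)q) = 9, so q' = 723/17.
Then pb = 628/13 − (2/13)·(723/17) = 710/17 and ps = 29.5 + 0.5·(723/17) = 863/17.

q' = 723/17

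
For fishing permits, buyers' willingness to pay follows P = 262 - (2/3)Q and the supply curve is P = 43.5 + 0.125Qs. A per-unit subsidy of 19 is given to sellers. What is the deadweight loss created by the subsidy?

Pre-subsidy: 262 - (2/3)Q = 43.5 + 0.125Q gives Q* = 276 and P* = 78.
With the subsidy, sellers receive Ps = Pb + 19 for each unit, where Pb is the price buyers pay.
On the curves, Pb = 262 - (2/3)Q and Ps = 43.5 + 0.125Q; the wedge Ps − Pb = 19 gives 43.5 + 0.125Q − (262 - (2/3)Q) = 19, so Q' = 300.
Then Pb = 262 − (2/3)·300 = 62 and Ps = 43.5 + 0.125·300 = 81.
The subsidy expands output by 300 − 276 = 24 past the efficient level; on those units the gap between marginal cost and willingness to pay runs from 0 up to 19.
DWL = ½ × 19 × 24 = 228.

Deadweight loss = 228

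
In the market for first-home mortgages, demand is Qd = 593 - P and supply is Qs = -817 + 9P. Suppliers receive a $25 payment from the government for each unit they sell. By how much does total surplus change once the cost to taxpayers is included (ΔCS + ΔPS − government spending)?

Pre-subsidy: 593 - P = -817 + 9P gives P* = 141, Q* = 452.
With the subsidy, sellers receive Ps = Pb + 25 for each unit, where Pb is the price buyers pay.
Supply in terms of Pb becomes Qs = -817 + 9(Pb + 25) = -592 + 9Pb. Setting this equal to demand: 593 - Pb = -592 + 9Pb, so Pb = 118.5.
Sellers receive Ps = 118.5 + 25 = 143.5; Q' = 593 − 1·118.5 = 474.5.
ΔCS = ½(452 + 474.5)(141 − 118.5) = 10423.125; ΔPS = ½(452 + 474.5)(143.5 − 141) = 1158.125.
Government spending = 25 × 474.5 = 11862.5.
Net change = 10423.125 + 1158.125 − 11862.5 = -281.25. The loss equals the DWL triangle ½·25·22.5.

Net change in total surplus = -$281.25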